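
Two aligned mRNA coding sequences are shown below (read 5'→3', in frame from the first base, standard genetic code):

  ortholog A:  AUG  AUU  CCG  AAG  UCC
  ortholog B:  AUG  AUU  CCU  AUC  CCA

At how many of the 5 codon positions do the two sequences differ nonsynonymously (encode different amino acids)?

2

Codon 1: AUG Met / AUG Met — identical.
Codon 2: AUU Ile / AUU Ile — identical.
Codon 3: CCG Pro / CCU Pro — synonymous.
Codon 4: AAG Lys / AUC Ile — nonsynonymous.
Codon 5: UCC Ser / CCA Pro — nonsynonymous.
Nonsynonymous differences: 2.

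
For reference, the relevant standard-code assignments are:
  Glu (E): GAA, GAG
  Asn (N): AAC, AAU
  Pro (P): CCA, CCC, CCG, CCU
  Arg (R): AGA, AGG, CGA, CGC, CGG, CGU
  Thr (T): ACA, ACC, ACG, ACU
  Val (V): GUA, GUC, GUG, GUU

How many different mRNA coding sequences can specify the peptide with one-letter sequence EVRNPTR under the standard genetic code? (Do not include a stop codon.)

9216

Glu: 2 codons.
Val: 4 codons.
Arg: 6 codons.
Asn: 2 codons.
Pro: 4 codons.
Thr: 4 codons.
Arg: 6 codons.
2 × 4 × 6 × 2 × 4 × 4 × 6 = 9216.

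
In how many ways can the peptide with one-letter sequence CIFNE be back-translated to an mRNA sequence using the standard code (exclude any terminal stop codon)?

Cys: 2 codons.
Ile: 3 codons.
Phe: 2 codons.
Asn: 2 codons.
Glu: 2 codons.
2 × 3 × 2 × 2 × 2 = 48.

48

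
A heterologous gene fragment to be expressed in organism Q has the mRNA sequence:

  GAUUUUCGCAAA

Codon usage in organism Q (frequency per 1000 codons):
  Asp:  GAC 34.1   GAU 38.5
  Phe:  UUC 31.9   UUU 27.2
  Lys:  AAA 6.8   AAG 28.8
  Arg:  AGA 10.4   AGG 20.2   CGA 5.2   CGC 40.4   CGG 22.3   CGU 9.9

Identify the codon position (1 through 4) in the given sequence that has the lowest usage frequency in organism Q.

4

Codon 1 GAU (Asp): 38.5 per 1000.
Codon 2 UUU (Phe): 27.2 per 1000.
Codon 3 CGC (Arg): 40.4 per 1000.
Codon 4 AAA (Lys): 6.8 per 1000.
Lowest frequency is 6.8 at codon 4.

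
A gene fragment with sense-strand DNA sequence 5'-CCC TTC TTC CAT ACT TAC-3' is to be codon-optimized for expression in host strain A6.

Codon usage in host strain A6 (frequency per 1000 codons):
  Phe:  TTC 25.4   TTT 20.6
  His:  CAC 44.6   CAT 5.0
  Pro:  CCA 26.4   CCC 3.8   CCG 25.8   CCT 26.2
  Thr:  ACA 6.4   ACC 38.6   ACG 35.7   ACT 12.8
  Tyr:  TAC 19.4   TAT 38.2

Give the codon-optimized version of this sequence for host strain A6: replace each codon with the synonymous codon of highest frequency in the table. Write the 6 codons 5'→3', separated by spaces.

Codon 1 (Pro): best is CCA at 26.4.
Codon 2 (Phe): best is TTC at 25.4.
Codon 3 (Phe): best is TTC at 25.4.
Codon 4 (His): best is CAC at 44.6.
Codon 5 (Thr): best is ACC at 38.6.
Codon 6 (Tyr): best is TAT at 38.2.

CCA TTC TTC CAC ACC TAT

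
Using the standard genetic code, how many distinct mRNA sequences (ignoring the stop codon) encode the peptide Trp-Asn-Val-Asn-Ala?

64

Trp: 1 codon.
Asn: 2 codons.
Val: 4 codons.
Asn: 2 codons.
Ala: 4 codons.
1 × 2 × 4 × 2 × 4 = 64.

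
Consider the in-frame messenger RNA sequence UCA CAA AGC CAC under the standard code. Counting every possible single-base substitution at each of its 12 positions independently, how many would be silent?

6

Codon 1 (UCA, Ser): 3 synonymous substitutions.
Codon 2 (CAA, Gln): 1 synonymous substitution.
Codon 3 (AGC, Ser): 1 synonymous substitution.
Codon 4 (CAC, His): 1 synonymous substitution.
Total: 3 + 1 + 1 + 1 = 6.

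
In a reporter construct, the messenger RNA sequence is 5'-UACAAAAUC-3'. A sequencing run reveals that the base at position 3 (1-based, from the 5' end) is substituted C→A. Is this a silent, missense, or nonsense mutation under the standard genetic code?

Position 3 falls in codon 1: UAC → Tyr.
After the substitution the codon is UAA → Stop.
The new codon is a stop codon, so this is a nonsense mutation.

nonsense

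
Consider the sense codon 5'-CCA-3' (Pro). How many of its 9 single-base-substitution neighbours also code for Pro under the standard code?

Position 1: none → 0 synonymous.
Position 2: none → 0 synonymous.
Position 3: CCU, CCC, CCG → 3 synonymous.
Total: 0 + 0 + 3 = 3.

3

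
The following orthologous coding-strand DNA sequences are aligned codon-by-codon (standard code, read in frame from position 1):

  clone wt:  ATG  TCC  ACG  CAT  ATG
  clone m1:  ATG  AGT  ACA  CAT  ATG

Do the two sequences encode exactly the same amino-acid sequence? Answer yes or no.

yes

Codon 1: ATG Met / ATG Met — identical.
Codon 2: TCC Ser / AGT Ser — synonymous.
Codon 3: ACG Thr / ACA Thr — synonymous.
Codon 4: CAT His / CAT His — identical.
Codon 5: ATG Met / ATG Met — identical.
Nonsynonymous differences: 0 → same protein.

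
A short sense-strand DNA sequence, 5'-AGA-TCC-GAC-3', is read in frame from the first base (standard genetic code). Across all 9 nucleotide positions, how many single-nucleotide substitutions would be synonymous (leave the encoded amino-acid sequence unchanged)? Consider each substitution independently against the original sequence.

Codon 1 (AGA, Arg): 2 synonymous substitutions.
Codon 2 (TCC, Ser): 3 synonymous substitutions.
Codon 3 (GAC, Asp): 1 synonymous substitution.
Total: 2 + 3 + 1 = 6.

6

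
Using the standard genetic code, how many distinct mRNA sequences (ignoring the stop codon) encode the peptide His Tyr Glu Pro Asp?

64

His: 2 codons.
Tyr: 2 codons.
Glu: 2 codons.
Pro: 4 codons.
Asp: 2 codons.
2 × 2 × 2 × 4 × 2 = 64.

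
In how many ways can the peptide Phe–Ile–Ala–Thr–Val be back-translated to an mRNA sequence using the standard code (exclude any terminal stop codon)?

384

Phe: 2 codons.
Ile: 3 codons.
Ala: 4 codons.
Thr: 4 codons.
Val: 4 codons.
2 × 3 × 4 × 4 × 4 = 384.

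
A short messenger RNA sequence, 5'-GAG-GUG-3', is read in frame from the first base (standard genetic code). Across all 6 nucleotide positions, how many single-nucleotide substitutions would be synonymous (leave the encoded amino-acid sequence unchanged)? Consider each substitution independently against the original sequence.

Codon 1 (GAG, Glu): 1 synonymous substitution.
Codon 2 (GUG, Val): 3 synonymous substitutions.
Total: 1 + 3 = 4.

4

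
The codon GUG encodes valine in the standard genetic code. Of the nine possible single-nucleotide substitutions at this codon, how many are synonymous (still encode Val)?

Position 1: none → 0 synonymous.
Position 2: none → 0 synonymous.
Position 3: GUU, GUC, GUA → 3 synonymous.
Total: 0 + 0 + 3 = 3.

3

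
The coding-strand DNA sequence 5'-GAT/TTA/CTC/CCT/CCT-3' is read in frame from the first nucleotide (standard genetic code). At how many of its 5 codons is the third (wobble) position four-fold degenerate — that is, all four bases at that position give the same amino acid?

3

Codon 1 GAT (Asp): third position 2-fold.
Codon 2 TTA (Leu): third position 2-fold.
Codon 3 CTC (Leu): third position 4-fold.
Codon 4 CCT (Pro): third position 4-fold.
Codon 5 CCT (Pro): third position 4-fold.
Four-fold degenerate third positions: 3.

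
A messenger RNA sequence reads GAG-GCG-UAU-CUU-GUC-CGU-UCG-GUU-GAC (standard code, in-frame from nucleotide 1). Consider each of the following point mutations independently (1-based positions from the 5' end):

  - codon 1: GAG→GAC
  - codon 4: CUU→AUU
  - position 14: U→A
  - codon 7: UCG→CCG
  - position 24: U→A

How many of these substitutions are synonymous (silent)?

Codon 1: GAG (Glu) → GAC (Asp) — missense.
Codon 4: CUU (Leu) → AUU (Ile) — missense.
Codon 5: GUC (Val) → GAC (Asp) — missense.
Codon 7: UCG (Ser) → CCG (Pro) — missense.
Codon 8: GUU (Val) → GUA (Val) — synonymous.
Synonymous: 1 of 5.

1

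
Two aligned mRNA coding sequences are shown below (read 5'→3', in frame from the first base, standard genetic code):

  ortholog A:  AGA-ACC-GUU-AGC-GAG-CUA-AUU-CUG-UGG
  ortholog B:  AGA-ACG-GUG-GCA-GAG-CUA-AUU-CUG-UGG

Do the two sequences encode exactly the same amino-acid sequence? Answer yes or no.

no

Codon 1: AGA Arg / AGA Arg — identical.
Codon 2: ACC Thr / ACG Thr — synonymous.
Codon 3: GUU Val / GUG Val — synonymous.
Codon 4: AGC Ser / GCA Ala — nonsynonymous.
Codon 5: GAG Glu / GAG Glu — identical.
Codon 6: CUA Leu / CUA Leu — identical.
Codon 7: AUU Ile / AUU Ile — identical.
Codon 8: CUG Leu / CUG Leu — identical.
Codon 9: UGG Trp / UGG Trp — identical.
Nonsynonymous differences: 1 → different protein.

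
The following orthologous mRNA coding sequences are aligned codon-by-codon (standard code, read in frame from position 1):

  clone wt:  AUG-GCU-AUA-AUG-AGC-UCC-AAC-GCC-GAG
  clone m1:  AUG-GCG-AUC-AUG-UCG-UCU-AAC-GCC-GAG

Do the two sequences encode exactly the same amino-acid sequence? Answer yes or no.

Codon 1: AUG Met / AUG Met — identical.
Codon 2: GCU Ala / GCG Ala — synonymous.
Codon 3: AUA Ile / AUC Ile — synonymous.
Codon 4: AUG Met / AUG Met — identical.
Codon 5: AGC Ser / UCG Ser — synonymous.
Codon 6: UCC Ser / UCU Ser — synonymous.
Codon 7: AAC Asn / AAC Asn — identical.
Codon 8: GCC Ala / GCC Ala — identical.
Codon 9: GAG Glu / GAG Glu — identical.
Nonsynonymous differences: 0 → same protein.

yes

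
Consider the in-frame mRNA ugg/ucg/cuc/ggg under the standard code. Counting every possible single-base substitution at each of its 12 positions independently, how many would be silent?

Codon 1 (UGG, Trp): 0 synonymous substitutions.
Codon 2 (UCG, Ser): 3 synonymous substitutions.
Codon 3 (CUC, Leu): 3 synonymous substitutions.
Codon 4 (GGG, Gly): 3 synonymous substitutions.
Total: 0 + 3 + 3 + 3 = 9.

9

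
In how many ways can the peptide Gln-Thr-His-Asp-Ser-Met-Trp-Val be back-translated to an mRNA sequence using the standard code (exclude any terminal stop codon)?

768

Gln: 2 codons.
Thr: 4 codons.
His: 2 codons.
Asp: 2 codons.
Ser: 6 codons.
Met: 1 codon.
Trp: 1 codon.
Val: 4 codons.
2 × 4 × 2 × 2 × 6 × 1 × 1 × 4 = 768.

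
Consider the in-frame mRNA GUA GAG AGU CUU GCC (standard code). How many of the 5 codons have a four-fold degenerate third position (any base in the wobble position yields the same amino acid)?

3

Codon 1 GUA (Val): third position 4-fold.
Codon 2 GAG (Glu): third position 2-fold.
Codon 3 AGU (Ser): third position 2-fold.
Codon 4 CUU (Leu): third position 4-fold.
Codon 5 GCC (Ala): third position 4-fold.
Four-fold degenerate third positions: 3.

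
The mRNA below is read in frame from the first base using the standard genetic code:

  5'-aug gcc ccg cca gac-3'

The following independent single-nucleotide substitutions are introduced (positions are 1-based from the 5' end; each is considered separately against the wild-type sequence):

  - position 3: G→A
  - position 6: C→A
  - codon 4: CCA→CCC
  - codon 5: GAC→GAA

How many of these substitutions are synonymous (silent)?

2

Codon 1: AUG (Met) → AUA (Ile) — missense.
Codon 2: GCC (Ala) → GCA (Ala) — synonymous.
Codon 4: CCA (Pro) → CCC (Pro) — synonymous.
Codon 5: GAC (Asp) → GAA (Glu) — missense.
Synonymous: 2 of 4.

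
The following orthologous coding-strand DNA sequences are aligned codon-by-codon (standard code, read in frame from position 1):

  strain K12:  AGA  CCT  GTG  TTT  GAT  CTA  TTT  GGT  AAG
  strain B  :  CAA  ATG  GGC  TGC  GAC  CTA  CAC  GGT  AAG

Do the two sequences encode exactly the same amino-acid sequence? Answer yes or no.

Codon 1: AGA Arg / CAA Gln — nonsynonymous.
Codon 2: CCT Pro / ATG Met — nonsynonymous.
Codon 3: GTG Val / GGC Gly — nonsynonymous.
Codon 4: TTT Phe / TGC Cys — nonsynonymous.
Codon 5: GAT Asp / GAC Asp — synonymous.
Codon 6: CTA Leu / CTA Leu — identical.
Codon 7: TTT Phe / CAC His — nonsynonymous.
Codon 8: GGT Gly / GGT Gly — identical.
Codon 9: AAG Lys / AAG Lys — identical.
Nonsynonymous differences: 5 → different protein.

no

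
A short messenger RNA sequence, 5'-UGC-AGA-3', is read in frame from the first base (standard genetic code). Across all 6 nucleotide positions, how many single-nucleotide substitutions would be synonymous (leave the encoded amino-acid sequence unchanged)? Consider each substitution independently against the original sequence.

Codon 1 (UGC, Cys): 1 synonymous substitution.
Codon 2 (AGA, Arg): 2 synonymous substitutions.
Total: 1 + 2 = 3.

3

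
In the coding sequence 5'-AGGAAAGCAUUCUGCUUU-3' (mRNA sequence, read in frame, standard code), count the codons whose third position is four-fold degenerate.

1

Codon 1 AGG (Arg): third position 2-fold.
Codon 2 AAA (Lys): third position 2-fold.
Codon 3 GCA (Ala): third position 4-fold.
Codon 4 UUC (Phe): third position 2-fold.
Codon 5 UGC (Cys): third position 2-fold.
Codon 6 UUU (Phe): third position 2-fold.
Four-fold degenerate third positions: 1.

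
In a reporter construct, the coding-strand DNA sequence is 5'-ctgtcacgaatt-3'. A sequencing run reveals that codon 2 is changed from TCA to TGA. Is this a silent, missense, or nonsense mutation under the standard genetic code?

Position 5 falls in codon 2: TCA → Ser.
After the substitution the codon is TGA → Stop.
The new codon is a stop codon, so this is a nonsense mutation.

nonsense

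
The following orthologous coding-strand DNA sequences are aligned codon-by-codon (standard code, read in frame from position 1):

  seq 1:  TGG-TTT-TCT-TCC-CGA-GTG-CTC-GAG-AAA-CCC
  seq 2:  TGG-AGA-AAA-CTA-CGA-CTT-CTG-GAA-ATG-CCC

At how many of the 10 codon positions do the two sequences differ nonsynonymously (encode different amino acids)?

5

Codon 1: TGG Trp / TGG Trp — identical.
Codon 2: TTT Phe / AGA Arg — nonsynonymous.
Codon 3: TCT Ser / AAA Lys — nonsynonymous.
Codon 4: TCC Ser / CTA Leu — nonsynonymous.
Codon 5: CGA Arg / CGA Arg — identical.
Codon 6: GTG Val / CTT Leu — nonsynonymous.
Codon 7: CTC Leu / CTG Leu — synonymous.
Codon 8: GAG Glu / GAA Glu — synonymous.
Codon 9: AAA Lys / ATG Met — nonsynonymous.
Codon 10: CCC Pro / CCC Pro — identical.
Nonsynonymous differences: 5.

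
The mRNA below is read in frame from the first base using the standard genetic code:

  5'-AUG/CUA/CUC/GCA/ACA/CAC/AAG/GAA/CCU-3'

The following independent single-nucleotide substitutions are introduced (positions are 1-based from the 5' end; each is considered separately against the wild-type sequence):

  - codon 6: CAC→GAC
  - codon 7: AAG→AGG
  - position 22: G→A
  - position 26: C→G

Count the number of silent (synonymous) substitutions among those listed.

Codon 6: CAC (His) → GAC (Asp) — missense.
Codon 7: AAG (Lys) → AGG (Arg) — missense.
Codon 8: GAA (Glu) → AAA (Lys) — missense.
Codon 9: CCU (Pro) → CGU (Arg) — missense.
Synonymous: 0 of 4.

0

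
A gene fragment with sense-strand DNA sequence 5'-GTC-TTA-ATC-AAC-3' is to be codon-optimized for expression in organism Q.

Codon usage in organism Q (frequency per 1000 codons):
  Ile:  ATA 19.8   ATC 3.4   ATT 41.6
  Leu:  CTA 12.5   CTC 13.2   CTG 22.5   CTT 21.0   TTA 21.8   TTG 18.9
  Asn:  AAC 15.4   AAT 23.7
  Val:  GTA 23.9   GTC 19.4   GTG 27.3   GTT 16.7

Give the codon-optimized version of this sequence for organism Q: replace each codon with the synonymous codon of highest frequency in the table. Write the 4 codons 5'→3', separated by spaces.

GTG CTG ATT AAT

Codon 1 (Val): best is GTG at 27.3.
Codon 2 (Leu): best is CTG at 22.5.
Codon 3 (Ile): best is ATT at 41.6.
Codon 4 (Asn): best is AAT at 23.7.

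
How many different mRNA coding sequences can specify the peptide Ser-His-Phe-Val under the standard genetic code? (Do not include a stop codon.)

Ser: 6 codons.
His: 2 codons.
Phe: 2 codons.
Val: 4 codons.
6 × 2 × 2 × 4 = 96.

96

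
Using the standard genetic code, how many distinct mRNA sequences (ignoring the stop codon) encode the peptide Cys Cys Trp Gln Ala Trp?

Cys: 2 codons.
Cys: 2 codons.
Trp: 1 codon.
Gln: 2 codons.
Ala: 4 codons.
Trp: 1 codon.
2 × 2 × 1 × 2 × 4 × 1 = 32.

32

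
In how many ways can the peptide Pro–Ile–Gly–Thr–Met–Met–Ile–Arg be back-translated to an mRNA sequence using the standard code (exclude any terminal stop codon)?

3456

Pro: 4 codons.
Ile: 3 codons.
Gly: 4 codons.
Thr: 4 codons.
Met: 1 codon.
Met: 1 codon.
Ile: 3 codons.
Arg: 6 codons.
4 × 3 × 4 × 4 × 1 × 1 × 3 × 6 = 3456.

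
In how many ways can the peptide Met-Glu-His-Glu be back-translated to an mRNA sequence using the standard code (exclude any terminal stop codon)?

Met: 1 codon.
Glu: 2 codons.
His: 2 codons.
Glu: 2 codons.
1 × 2 × 2 × 2 = 8.

8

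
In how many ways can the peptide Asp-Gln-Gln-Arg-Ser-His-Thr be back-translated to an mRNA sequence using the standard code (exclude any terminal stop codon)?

Asp: 2 codons.
Gln: 2 codons.
Gln: 2 codons.
Arg: 6 codons.
Ser: 6 codons.
His: 2 codons.
Thr: 4 codons.
2 × 2 × 2 × 6 × 6 × 2 × 4 = 2304.

2304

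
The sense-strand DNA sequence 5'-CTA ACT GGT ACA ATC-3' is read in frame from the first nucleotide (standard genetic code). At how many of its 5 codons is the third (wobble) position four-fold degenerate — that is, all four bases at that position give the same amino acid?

4

Codon 1 CTA (Leu): third position 4-fold.
Codon 2 ACT (Thr): third position 4-fold.
Codon 3 GGT (Gly): third position 4-fold.
Codon 4 ACA (Thr): third position 4-fold.
Codon 5 ATC (Ile): third position 3-fold.
Four-fold degenerate third positions: 4.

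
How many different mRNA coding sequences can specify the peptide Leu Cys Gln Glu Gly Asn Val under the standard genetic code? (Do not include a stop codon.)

1536

Leu: 6 codons.
Cys: 2 codons.
Gln: 2 codons.
Glu: 2 codons.
Gly: 4 codons.
Asn: 2 codons.
Val: 4 codons.
6 × 2 × 2 × 2 × 4 × 2 × 4 = 1536.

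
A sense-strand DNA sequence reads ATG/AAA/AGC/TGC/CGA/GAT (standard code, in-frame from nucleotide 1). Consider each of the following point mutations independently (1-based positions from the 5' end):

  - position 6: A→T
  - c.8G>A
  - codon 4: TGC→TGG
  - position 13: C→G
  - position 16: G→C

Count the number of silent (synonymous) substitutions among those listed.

Codon 2: AAA (Lys) → AAT (Asn) — missense.
Codon 3: AGC (Ser) → AAC (Asn) — missense.
Codon 4: TGC (Cys) → TGG (Trp) — missense.
Codon 5: CGA (Arg) → GGA (Gly) — missense.
Codon 6: GAT (Asp) → CAT (His) — missense.
Synonymous: 0 of 5.

0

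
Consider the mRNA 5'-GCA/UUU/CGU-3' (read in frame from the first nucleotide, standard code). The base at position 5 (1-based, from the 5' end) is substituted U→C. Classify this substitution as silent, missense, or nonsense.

Position 5 falls in codon 2: UUU → Phe.
After the substitution the codon is UCU → Ser.
Phe ≠ Ser, so this is a missense mutation.

missense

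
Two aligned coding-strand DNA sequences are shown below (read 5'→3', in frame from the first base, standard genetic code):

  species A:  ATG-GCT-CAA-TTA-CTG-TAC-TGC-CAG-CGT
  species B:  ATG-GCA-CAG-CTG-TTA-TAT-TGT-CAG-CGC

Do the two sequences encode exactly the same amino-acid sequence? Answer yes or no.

yes

Codon 1: ATG Met / ATG Met — identical.
Codon 2: GCT Ala / GCA Ala — synonymous.
Codon 3: CAA Gln / CAG Gln — synonymous.
Codon 4: TTA Leu / CTG Leu — synonymous.
Codon 5: CTG Leu / TTA Leu — synonymous.
Codon 6: TAC Tyr / TAT Tyr — synonymous.
Codon 7: TGC Cys / TGT Cys — synonymous.
Codon 8: CAG Gln / CAG Gln — identical.
Codon 9: CGT Arg / CGC Arg — synonymous.
Nonsynonymous differences: 0 → same protein.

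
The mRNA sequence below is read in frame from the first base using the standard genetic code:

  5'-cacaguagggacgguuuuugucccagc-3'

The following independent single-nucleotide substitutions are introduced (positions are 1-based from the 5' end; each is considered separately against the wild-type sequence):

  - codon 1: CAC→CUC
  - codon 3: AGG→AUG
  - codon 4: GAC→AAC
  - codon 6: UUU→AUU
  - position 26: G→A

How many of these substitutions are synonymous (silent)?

Codon 1: CAC (His) → CUC (Leu) — missense.
Codon 3: AGG (Arg) → AUG (Met) — missense.
Codon 4: GAC (Asp) → AAC (Asn) — missense.
Codon 6: UUU (Phe) → AUU (Ile) — missense.
Codon 9: AGC (Ser) → AAC (Asn) — missense.
Synonymous: 0 of 5.

0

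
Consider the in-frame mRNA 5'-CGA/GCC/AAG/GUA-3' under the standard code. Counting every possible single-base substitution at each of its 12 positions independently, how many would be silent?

11

Codon 1 (CGA, Arg): 4 synonymous substitutions.
Codon 2 (GCC, Ala): 3 synonymous substitutions.
Codon 3 (AAG, Lys): 1 synonymous substitution.
Codon 4 (GUA, Val): 3 synonymous substitutions.
Total: 4 + 3 + 1 + 3 = 11.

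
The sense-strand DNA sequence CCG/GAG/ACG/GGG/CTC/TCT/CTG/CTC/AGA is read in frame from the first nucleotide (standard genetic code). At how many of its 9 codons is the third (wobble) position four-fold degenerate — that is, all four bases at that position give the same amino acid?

Codon 1 CCG (Pro): third position 4-fold.
Codon 2 GAG (Glu): third position 2-fold.
Codon 3 ACG (Thr): third position 4-fold.
Codon 4 GGG (Gly): third position 4-fold.
Codon 5 CTC (Leu): third position 4-fold.
Codon 6 TCT (Ser): third position 4-fold.
Codon 7 CTG (Leu): third position 4-fold.
Codon 8 CTC (Leu): third position 4-fold.
Codon 9 AGA (Arg): third position 2-fold.
Four-fold degenerate third positions: 7.

7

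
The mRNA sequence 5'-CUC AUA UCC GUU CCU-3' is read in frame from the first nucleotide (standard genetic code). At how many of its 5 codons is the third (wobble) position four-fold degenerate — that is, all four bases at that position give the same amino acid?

4

Codon 1 CUC (Leu): third position 4-fold.
Codon 2 AUA (Ile): third position 3-fold.
Codon 3 UCC (Ser): third position 4-fold.
Codon 4 GUU (Val): third position 4-fold.
Codon 5 CCU (Pro): third position 4-fold.
Four-fold degenerate third positions: 4.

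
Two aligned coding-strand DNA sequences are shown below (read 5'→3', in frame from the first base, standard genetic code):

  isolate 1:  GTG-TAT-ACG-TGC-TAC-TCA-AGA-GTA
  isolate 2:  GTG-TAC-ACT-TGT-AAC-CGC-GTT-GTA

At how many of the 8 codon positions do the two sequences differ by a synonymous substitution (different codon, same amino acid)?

Codon 1: GTG Val / GTG Val — identical.
Codon 2: TAT Tyr / TAC Tyr — synonymous.
Codon 3: ACG Thr / ACT Thr — synonymous.
Codon 4: TGC Cys / TGT Cys — synonymous.
Codon 5: TAC Tyr / AAC Asn — nonsynonymous.
Codon 6: TCA Ser / CGC Arg — nonsynonymous.
Codon 7: AGA Arg / GTT Val — nonsynonymous.
Codon 8: GTA Val / GTA Val — identical.
Synonymous differences: 3.

3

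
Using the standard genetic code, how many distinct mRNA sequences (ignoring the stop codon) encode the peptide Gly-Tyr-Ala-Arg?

Gly: 4 codons.
Tyr: 2 codons.
Ala: 4 codons.
Arg: 6 codons.
4 × 2 × 4 × 6 = 192.

192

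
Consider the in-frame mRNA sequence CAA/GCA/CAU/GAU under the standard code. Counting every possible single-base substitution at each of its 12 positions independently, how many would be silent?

6

Codon 1 (CAA, Gln): 1 synonymous substitution.
Codon 2 (GCA, Ala): 3 synonymous substitutions.
Codon 3 (CAU, His): 1 synonymous substitution.
Codon 4 (GAU, Asp): 1 synonymous substitution.
Total: 1 + 3 + 1 + 1 = 6.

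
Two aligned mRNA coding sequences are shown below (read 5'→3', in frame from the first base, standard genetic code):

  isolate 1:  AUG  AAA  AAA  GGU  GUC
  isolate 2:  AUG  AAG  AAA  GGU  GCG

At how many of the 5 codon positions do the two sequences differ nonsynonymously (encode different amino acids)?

1

Codon 1: AUG Met / AUG Met — identical.
Codon 2: AAA Lys / AAG Lys — synonymous.
Codon 3: AAA Lys / AAA Lys — identical.
Codon 4: GGU Gly / GGU Gly — identical.
Codon 5: GUC Val / GCG Ala — nonsynonymous.
Nonsynonymous differences: 1.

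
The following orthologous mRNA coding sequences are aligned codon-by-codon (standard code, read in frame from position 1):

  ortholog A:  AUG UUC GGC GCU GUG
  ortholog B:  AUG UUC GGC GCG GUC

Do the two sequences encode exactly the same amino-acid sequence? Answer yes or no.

Codon 1: AUG Met / AUG Met — identical.
Codon 2: UUC Phe / UUC Phe — identical.
Codon 3: GGC Gly / GGC Gly — identical.
Codon 4: GCU Ala / GCG Ala — synonymous.
Codon 5: GUG Val / GUC Val — synonymous.
Nonsynonymous differences: 0 → same protein.

yes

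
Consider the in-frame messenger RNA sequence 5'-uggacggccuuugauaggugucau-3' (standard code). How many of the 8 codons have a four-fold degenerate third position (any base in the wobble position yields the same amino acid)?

2

Codon 1 UGG (Trp): third position 1-fold.
Codon 2 ACG (Thr): third position 4-fold.
Codon 3 GCC (Ala): third position 4-fold.
Codon 4 UUU (Phe): third position 2-fold.
Codon 5 GAU (Asp): third position 2-fold.
Codon 6 AGG (Arg): third position 2-fold.
Codon 7 UGU (Cys): third position 2-fold.
Codon 8 CAU (His): third position 2-fold.
Four-fold degenerate third positions: 2.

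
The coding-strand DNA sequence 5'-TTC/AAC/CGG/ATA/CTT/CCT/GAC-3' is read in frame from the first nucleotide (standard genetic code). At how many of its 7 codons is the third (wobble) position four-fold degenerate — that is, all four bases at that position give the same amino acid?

3

Codon 1 TTC (Phe): third position 2-fold.
Codon 2 AAC (Asn): third position 2-fold.
Codon 3 CGG (Arg): third position 4-fold.
Codon 4 ATA (Ile): third position 3-fold.
Codon 5 CTT (Leu): third position 4-fold.
Codon 6 CCT (Pro): third position 4-fold.
Codon 7 GAC (Asp): third position 2-fold.
Four-fold degenerate third positions: 3.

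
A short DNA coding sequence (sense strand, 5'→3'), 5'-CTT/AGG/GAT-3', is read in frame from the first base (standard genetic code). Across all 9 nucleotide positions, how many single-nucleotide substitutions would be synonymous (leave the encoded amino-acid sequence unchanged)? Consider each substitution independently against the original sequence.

6

Codon 1 (CTT, Leu): 3 synonymous substitutions.
Codon 2 (AGG, Arg): 2 synonymous substitutions.
Codon 3 (GAT, Asp): 1 synonymous substitution.
Total: 3 + 2 + 1 = 6.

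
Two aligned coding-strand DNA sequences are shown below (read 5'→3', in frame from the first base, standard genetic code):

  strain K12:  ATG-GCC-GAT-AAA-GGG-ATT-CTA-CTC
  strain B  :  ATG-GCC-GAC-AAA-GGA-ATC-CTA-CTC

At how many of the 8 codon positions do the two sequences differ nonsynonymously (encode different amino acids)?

0

Codon 1: ATG Met / ATG Met — identical.
Codon 2: GCC Ala / GCC Ala — identical.
Codon 3: GAT Asp / GAC Asp — synonymous.
Codon 4: AAA Lys / AAA Lys — identical.
Codon 5: GGG Gly / GGA Gly — synonymous.
Codon 6: ATT Ile / ATC Ile — synonymous.
Codon 7: CTA Leu / CTA Leu — identical.
Codon 8: CTC Leu / CTC Leu — identical.
Nonsynonymous differences: 0.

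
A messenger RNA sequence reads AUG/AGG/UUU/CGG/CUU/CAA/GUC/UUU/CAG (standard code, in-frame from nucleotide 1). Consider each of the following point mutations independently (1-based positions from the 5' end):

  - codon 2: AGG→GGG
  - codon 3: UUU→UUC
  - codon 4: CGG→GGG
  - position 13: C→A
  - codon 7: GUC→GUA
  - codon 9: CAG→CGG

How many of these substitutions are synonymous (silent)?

2

Codon 2: AGG (Arg) → GGG (Gly) — missense.
Codon 3: UUU (Phe) → UUC (Phe) — synonymous.
Codon 4: CGG (Arg) → GGG (Gly) — missense.
Codon 5: CUU (Leu) → AUU (Ile) — missense.
Codon 7: GUC (Val) → GUA (Val) — synonymous.
Codon 9: CAG (Gln) → CGG (Arg) — missense.
Synonymous: 2 of 6.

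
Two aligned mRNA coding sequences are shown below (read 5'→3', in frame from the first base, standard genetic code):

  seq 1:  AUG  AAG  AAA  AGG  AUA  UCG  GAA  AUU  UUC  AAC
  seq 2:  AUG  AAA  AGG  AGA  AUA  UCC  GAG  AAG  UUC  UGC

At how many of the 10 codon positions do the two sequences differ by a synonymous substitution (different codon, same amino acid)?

4

Codon 1: AUG Met / AUG Met — identical.
Codon 2: AAG Lys / AAA Lys — synonymous.
Codon 3: AAA Lys / AGG Arg — nonsynonymous.
Codon 4: AGG Arg / AGA Arg — synonymous.
Codon 5: AUA Ile / AUA Ile — identical.
Codon 6: UCG Ser / UCC Ser — synonymous.
Codon 7: GAA Glu / GAG Glu — synonymous.
Codon 8: AUU Ile / AAG Lys — nonsynonymous.
Codon 9: UUC Phe / UUC Phe — identical.
Codon 10: AAC Asn / UGC Cys — nonsynonymous.
Synonymous differences: 4.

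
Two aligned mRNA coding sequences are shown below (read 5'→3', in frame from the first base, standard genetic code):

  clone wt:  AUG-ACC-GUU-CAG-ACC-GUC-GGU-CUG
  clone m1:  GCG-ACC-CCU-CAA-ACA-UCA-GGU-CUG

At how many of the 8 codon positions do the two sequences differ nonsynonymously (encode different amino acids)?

Codon 1: AUG Met / GCG Ala — nonsynonymous.
Codon 2: ACC Thr / ACC Thr — identical.
Codon 3: GUU Val / CCU Pro — nonsynonymous.
Codon 4: CAG Gln / CAA Gln — synonymous.
Codon 5: ACC Thr / ACA Thr — synonymous.
Codon 6: GUC Val / UCA Ser — nonsynonymous.
Codon 7: GGU Gly / GGU Gly — identical.
Codon 8: CUG Leu / CUG Leu — identical.
Nonsynonymous differences: 3.

3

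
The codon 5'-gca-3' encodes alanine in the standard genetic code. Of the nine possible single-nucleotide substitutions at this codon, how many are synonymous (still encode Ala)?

3

Position 1: none → 0 synonymous.
Position 2: none → 0 synonymous.
Position 3: GCU, GCC, GCG → 3 synonymous.
Total: 0 + 0 + 3 = 3.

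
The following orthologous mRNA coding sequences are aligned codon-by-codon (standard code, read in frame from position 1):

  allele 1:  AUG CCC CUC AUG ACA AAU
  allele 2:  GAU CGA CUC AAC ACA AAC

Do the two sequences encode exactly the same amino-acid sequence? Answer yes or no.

no

Codon 1: AUG Met / GAU Asp — nonsynonymous.
Codon 2: CCC Pro / CGA Arg — nonsynonymous.
Codon 3: CUC Leu / CUC Leu — identical.
Codon 4: AUG Met / AAC Asn — nonsynonymous.
Codon 5: ACA Thr / ACA Thr — identical.
Codon 6: AAU Asn / AAC Asn — synonymous.
Nonsynonymous differences: 3 → different protein.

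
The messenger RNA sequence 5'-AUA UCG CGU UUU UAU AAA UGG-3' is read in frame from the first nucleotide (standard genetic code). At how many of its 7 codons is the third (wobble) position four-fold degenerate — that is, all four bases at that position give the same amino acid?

Codon 1 AUA (Ile): third position 3-fold.
Codon 2 UCG (Ser): third position 4-fold.
Codon 3 CGU (Arg): third position 4-fold.
Codon 4 UUU (Phe): third position 2-fold.
Codon 5 UAU (Tyr): third position 2-fold.
Codon 6 AAA (Lys): third position 2-fold.
Codon 7 UGG (Trp): third position 1-fold.
Four-fold degenerate third positions: 2.

2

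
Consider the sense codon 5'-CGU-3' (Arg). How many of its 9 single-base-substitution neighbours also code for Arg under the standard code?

3

Position 1: none → 0 synonymous.
Position 2: none → 0 synonymous.
Position 3: CGC, CGA, CGG → 3 synonymous.
Total: 0 + 0 + 3 = 3.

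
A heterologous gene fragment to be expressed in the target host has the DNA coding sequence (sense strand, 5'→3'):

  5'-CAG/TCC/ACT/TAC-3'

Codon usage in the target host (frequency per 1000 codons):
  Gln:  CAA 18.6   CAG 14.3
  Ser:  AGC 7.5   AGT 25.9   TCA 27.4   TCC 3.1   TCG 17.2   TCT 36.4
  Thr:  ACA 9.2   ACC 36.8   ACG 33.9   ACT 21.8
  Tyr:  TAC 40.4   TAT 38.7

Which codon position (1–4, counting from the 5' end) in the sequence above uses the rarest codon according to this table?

2

Codon 1 CAG (Gln): 14.3 per 1000.
Codon 2 TCC (Ser): 3.1 per 1000.
Codon 3 ACT (Thr): 21.8 per 1000.
Codon 4 TAC (Tyr): 40.4 per 1000.
Lowest frequency is 3.1 at codon 2.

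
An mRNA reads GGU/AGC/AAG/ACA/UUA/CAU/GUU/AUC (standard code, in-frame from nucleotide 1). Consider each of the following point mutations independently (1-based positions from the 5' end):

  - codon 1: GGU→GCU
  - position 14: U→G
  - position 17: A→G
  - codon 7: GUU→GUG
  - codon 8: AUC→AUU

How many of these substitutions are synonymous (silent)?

2

Codon 1: GGU (Gly) → GCU (Ala) — missense.
Codon 5: UUA (Leu) → UGA (Stop) — nonsense.
Codon 6: CAU (His) → CGU (Arg) — missense.
Codon 7: GUU (Val) → GUG (Val) — synonymous.
Codon 8: AUC (Ile) → AUU (Ile) — synonymous.
Synonymous: 2 of 5.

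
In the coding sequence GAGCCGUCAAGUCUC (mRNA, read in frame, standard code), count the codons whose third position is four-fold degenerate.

3

Codon 1 GAG (Glu): third position 2-fold.
Codon 2 CCG (Pro): third position 4-fold.
Codon 3 UCA (Ser): third position 4-fold.
Codon 4 AGU (Ser): third position 2-fold.
Codon 5 CUC (Leu): third position 4-fold.
Four-fold degenerate third positions: 3.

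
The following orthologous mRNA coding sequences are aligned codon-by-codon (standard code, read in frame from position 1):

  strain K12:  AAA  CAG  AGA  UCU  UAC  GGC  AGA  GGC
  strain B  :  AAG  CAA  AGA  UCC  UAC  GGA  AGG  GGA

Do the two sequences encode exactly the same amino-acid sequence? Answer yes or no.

Codon 1: AAA Lys / AAG Lys — synonymous.
Codon 2: CAG Gln / CAA Gln — synonymous.
Codon 3: AGA Arg / AGA Arg — identical.
Codon 4: UCU Ser / UCC Ser — synonymous.
Codon 5: UAC Tyr / UAC Tyr — identical.
Codon 6: GGC Gly / GGA Gly — synonymous.
Codon 7: AGA Arg / AGG Arg — synonymous.
Codon 8: GGC Gly / GGA Gly — synonymous.
Nonsynonymous differences: 0 → same protein.

yes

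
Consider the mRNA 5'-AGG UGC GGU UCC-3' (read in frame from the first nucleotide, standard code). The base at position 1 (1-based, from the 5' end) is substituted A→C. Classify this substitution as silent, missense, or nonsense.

Position 1 falls in codon 1: AGG → Arg.
After the substitution the codon is CGG → Arg.
Both encode Arg, so the change is synonymous.

silent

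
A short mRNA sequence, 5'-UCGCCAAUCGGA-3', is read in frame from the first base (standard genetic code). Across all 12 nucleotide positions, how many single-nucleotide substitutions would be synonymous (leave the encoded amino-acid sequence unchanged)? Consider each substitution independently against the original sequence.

Codon 1 (UCG, Ser): 3 synonymous substitutions.
Codon 2 (CCA, Pro): 3 synonymous substitutions.
Codon 3 (AUC, Ile): 2 synonymous substitutions.
Codon 4 (GGA, Gly): 3 synonymous substitutions.
Total: 3 + 3 + 2 + 3 = 11.

11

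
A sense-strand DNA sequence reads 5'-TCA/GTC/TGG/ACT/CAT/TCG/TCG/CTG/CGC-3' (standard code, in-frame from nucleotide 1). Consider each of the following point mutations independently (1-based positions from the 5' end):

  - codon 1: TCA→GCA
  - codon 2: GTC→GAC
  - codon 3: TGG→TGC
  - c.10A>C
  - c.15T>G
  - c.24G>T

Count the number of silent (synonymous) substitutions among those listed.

Codon 1: TCA (Ser) → GCA (Ala) — missense.
Codon 2: GTC (Val) → GAC (Asp) — missense.
Codon 3: TGG (Trp) → TGC (Cys) — missense.
Codon 4: ACT (Thr) → CCT (Pro) — missense.
Codon 5: CAT (His) → CAG (Gln) — missense.
Codon 8: CTG (Leu) → CTT (Leu) — synonymous.
Synonymous: 1 of 6.

1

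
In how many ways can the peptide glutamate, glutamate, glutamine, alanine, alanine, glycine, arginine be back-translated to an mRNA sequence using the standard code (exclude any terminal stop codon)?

3072

Glu: 2 codons.
Glu: 2 codons.
Gln: 2 codons.
Ala: 4 codons.
Ala: 4 codons.
Gly: 4 codons.
Arg: 6 codons.
2 × 2 × 2 × 4 × 4 × 4 × 6 = 3072.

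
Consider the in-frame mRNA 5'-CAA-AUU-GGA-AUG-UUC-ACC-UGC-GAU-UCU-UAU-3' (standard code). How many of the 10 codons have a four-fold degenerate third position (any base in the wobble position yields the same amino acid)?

Codon 1 CAA (Gln): third position 2-fold.
Codon 2 AUU (Ile): third position 3-fold.
Codon 3 GGA (Gly): third position 4-fold.
Codon 4 AUG (Met): third position 1-fold.
Codon 5 UUC (Phe): third position 2-fold.
Codon 6 ACC (Thr): third position 4-fold.
Codon 7 UGC (Cys): third position 2-fold.
Codon 8 GAU (Asp): third position 2-fold.
Codon 9 UCU (Ser): third position 4-fold.
Codon 10 UAU (Tyr): third position 2-fold.
Four-fold degenerate third positions: 3.

3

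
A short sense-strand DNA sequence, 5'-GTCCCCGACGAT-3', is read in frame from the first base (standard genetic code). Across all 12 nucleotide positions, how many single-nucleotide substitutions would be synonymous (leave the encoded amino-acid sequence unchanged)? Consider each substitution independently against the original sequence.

8

Codon 1 (GTC, Val): 3 synonymous substitutions.
Codon 2 (CCC, Pro): 3 synonymous substitutions.
Codon 3 (GAC, Asp): 1 synonymous substitution.
Codon 4 (GAT, Asp): 1 synonymous substitution.
Total: 3 + 3 + 1 + 1 = 8.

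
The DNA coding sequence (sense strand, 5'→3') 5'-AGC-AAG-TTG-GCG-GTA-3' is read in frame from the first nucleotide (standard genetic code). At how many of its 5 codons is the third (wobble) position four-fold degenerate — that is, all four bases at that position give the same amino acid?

2

Codon 1 AGC (Ser): third position 2-fold.
Codon 2 AAG (Lys): third position 2-fold.
Codon 3 TTG (Leu): third position 2-fold.
Codon 4 GCG (Ala): third position 4-fold.
Codon 5 GTA (Val): third position 4-fold.
Four-fold degenerate third positions: 2.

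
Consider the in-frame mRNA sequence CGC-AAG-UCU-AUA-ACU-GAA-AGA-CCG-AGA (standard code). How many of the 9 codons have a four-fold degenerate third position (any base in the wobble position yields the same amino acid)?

4

Codon 1 CGC (Arg): third position 4-fold.
Codon 2 AAG (Lys): third position 2-fold.
Codon 3 UCU (Ser): third position 4-fold.
Codon 4 AUA (Ile): third position 3-fold.
Codon 5 ACU (Thr): third position 4-fold.
Codon 6 GAA (Glu): third position 2-fold.
Codon 7 AGA (Arg): third position 2-fold.
Codon 8 CCG (Pro): third position 4-fold.
Codon 9 AGA (Arg): third position 2-fold.
Four-fold degenerate third positions: 4.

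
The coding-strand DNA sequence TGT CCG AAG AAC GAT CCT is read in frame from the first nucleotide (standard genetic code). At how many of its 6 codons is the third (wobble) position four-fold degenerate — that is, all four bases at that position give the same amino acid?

Codon 1 TGT (Cys): third position 2-fold.
Codon 2 CCG (Pro): third position 4-fold.
Codon 3 AAG (Lys): third position 2-fold.
Codon 4 AAC (Asn): third position 2-fold.
Codon 5 GAT (Asp): third position 2-fold.
Codon 6 CCT (Pro): third position 4-fold.
Four-fold degenerate third positions: 2.

2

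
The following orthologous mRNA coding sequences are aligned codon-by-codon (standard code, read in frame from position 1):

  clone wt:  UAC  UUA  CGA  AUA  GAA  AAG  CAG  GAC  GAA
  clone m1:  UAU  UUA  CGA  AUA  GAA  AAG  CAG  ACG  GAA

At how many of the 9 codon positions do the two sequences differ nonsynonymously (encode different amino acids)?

1

Codon 1: UAC Tyr / UAU Tyr — synonymous.
Codon 2: UUA Leu / UUA Leu — identical.
Codon 3: CGA Arg / CGA Arg — identical.
Codon 4: AUA Ile / AUA Ile — identical.
Codon 5: GAA Glu / GAA Glu — identical.
Codon 6: AAG Lys / AAG Lys — identical.
Codon 7: CAG Gln / CAG Gln — identical.
Codon 8: GAC Asp / ACG Thr — nonsynonymous.
Codon 9: GAA Glu / GAA Glu — identical.
Nonsynonymous differences: 1.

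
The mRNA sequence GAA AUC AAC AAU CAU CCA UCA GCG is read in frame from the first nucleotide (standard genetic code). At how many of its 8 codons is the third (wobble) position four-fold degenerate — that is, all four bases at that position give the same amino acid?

3

Codon 1 GAA (Glu): third position 2-fold.
Codon 2 AUC (Ile): third position 3-fold.
Codon 3 AAC (Asn): third position 2-fold.
Codon 4 AAU (Asn): third position 2-fold.
Codon 5 CAU (His): third position 2-fold.
Codon 6 CCA (Pro): third position 4-fold.
Codon 7 UCA (Ser): third position 4-fold.
Codon 8 GCG (Ala): third position 4-fold.
Four-fold degenerate third positions: 3.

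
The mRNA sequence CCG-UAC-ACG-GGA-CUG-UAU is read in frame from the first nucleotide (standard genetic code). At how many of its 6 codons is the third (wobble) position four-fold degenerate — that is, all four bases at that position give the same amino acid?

Codon 1 CCG (Pro): third position 4-fold.
Codon 2 UAC (Tyr): third position 2-fold.
Codon 3 ACG (Thr): third position 4-fold.
Codon 4 GGA (Gly): third position 4-fold.
Codon 5 CUG (Leu): third position 4-fold.
Codon 6 UAU (Tyr): third position 2-fold.
Four-fold degenerate third positions: 4.

4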